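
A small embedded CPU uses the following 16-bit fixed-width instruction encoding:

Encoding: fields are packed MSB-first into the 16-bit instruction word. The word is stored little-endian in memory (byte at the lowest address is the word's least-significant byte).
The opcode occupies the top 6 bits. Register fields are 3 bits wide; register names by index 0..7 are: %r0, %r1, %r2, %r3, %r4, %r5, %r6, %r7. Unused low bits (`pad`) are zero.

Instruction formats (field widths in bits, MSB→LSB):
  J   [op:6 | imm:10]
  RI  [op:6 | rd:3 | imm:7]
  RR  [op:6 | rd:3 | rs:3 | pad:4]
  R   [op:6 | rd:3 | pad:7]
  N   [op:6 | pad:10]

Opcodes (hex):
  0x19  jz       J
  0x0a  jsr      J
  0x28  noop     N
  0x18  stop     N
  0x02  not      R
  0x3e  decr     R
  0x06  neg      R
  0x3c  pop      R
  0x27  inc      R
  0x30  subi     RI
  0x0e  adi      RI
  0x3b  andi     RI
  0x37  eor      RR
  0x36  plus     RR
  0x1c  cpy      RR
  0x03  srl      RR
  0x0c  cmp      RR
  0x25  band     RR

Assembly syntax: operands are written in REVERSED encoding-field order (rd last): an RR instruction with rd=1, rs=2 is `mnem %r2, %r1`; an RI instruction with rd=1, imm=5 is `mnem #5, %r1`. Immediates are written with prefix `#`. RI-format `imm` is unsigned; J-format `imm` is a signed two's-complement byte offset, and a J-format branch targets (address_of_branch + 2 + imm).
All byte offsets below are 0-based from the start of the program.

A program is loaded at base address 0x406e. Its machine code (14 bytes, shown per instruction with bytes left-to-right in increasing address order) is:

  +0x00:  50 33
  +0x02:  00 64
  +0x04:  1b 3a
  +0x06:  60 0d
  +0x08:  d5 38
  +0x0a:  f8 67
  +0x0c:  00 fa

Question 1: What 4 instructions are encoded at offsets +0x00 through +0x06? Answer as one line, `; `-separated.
cmp %r5, %r6; jz #0; adi #27, %r4; srl %r6, %r2

@+00  little-endian(50 33) = 0x3350
  top 6b → 0xc → cmp [RR]
  [9:7] rd=6 = %r6
  [6:4] rs=5 = %r5
@+02  little-endian(00 64) = 0x6400
  top 6b → 0x19 → jz [J]
  [9:0] imm=0 = #0
@+04  little-endian(1b 3a) = 0x3a1b
  top 6b → 0xe → adi [RI]
  [9:7] rd=4 = %r4
  [6:0] imm=27 = #27
@+06  little-endian(60 0d) = 0x0d60
  top 6b → 0x3 → srl [RR]
  [9:7] rd=2 = %r2
  [6:4] rs=6 = %r6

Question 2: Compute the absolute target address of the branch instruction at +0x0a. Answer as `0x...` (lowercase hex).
0x4072

[0a] f8 67 → 0x67f8
  top 6b → 0x19 → jz [J]
  [9:0] imm=1016 (s10→-8) = #-8
  target = base 0x406e + off 0x0a + 2 + imm -8 = 0x4072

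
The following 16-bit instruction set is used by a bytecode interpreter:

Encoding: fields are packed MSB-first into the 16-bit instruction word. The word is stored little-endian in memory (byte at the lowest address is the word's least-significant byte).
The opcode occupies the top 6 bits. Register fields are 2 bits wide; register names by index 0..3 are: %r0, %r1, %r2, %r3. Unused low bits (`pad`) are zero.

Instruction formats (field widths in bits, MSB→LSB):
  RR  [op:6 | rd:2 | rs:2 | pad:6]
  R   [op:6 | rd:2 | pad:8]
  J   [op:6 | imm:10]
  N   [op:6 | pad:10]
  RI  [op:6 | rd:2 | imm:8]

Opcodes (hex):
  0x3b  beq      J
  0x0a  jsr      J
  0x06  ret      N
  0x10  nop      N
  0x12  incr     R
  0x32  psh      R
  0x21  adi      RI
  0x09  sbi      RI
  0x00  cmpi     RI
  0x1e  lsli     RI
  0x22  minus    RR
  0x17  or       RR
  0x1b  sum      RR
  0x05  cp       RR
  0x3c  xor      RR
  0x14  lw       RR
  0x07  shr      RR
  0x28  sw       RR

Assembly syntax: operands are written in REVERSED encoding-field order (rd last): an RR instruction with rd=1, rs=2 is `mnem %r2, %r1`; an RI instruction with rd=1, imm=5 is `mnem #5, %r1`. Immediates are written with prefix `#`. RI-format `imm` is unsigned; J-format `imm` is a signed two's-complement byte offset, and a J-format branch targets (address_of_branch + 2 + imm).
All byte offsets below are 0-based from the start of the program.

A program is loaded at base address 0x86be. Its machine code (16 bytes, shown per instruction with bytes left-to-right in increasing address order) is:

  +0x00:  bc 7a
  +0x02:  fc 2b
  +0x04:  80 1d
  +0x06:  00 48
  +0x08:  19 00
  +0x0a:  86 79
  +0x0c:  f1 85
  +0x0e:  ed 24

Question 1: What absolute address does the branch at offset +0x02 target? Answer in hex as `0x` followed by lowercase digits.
+0x02: fc 2b ⇒ word 0x2bfc (little)
  opcode bits[15:10]=0xa: jsr/J
  imm: (w>>0)&0x3ff=0x3fc (s10→-4) → #-4
  target = base 0x86be + off 0x02 + 2 + imm -4 = 0x86be

0x86be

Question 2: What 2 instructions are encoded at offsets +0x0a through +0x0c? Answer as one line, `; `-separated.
+0x0a: 86 79 ⇒ word 0x7986 (little)
  top 6b → 0x1e → lsli [RI]
  [9:8] rd=1 = %r1
  [7:0] imm=134 = #134
+0x0c: f1 85 ⇒ word 0x85f1 (little)
  top 6b → 0x21 → adi [RI]
  [9:8] rd=1 = %r1
  [7:0] imm=241 = #241

lsli #134, %r1; adi #241, %r1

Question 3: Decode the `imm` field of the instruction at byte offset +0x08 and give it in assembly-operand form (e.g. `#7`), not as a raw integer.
[08] 19 00 → 0x0019
  op=0x0019>>10=0x0 ⇒ cmpi (RI)
  rd@[9:8]=0x0 ⇒ %r0
  imm@[7:0]=0x19 ⇒ #25

#25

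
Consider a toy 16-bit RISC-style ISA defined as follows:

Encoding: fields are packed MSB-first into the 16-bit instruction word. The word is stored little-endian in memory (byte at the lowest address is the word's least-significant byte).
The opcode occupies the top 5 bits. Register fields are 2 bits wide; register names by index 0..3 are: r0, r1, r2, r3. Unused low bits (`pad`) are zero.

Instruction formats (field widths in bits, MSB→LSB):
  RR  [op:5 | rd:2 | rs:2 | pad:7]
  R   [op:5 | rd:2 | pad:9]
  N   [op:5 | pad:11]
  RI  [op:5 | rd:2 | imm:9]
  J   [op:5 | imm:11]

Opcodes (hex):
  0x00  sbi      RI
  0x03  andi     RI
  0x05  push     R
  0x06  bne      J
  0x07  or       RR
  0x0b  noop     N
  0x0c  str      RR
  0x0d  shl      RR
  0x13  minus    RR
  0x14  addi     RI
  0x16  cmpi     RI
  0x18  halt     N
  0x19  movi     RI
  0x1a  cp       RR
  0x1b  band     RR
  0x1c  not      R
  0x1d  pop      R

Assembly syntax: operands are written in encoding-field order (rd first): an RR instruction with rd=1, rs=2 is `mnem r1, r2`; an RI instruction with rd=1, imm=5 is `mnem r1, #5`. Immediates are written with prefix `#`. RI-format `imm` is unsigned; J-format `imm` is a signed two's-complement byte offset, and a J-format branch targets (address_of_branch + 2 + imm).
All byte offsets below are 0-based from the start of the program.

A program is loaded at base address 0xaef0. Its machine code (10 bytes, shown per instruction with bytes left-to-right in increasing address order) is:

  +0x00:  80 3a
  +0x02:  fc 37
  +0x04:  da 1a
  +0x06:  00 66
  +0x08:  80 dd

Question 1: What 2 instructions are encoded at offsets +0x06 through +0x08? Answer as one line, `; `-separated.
@+06  little-endian(00 66) = 0x6600
  top 5b → 0xc → str [RR]
  [10:9] rd=3 = r3
  [8:7] rs=0 = r0
@+08  little-endian(80 dd) = 0xdd80
  top 5b → 0x1b → band [RR]
  [10:9] rd=2 = r2
  [8:7] rs=3 = r3

str r3, r0; band r2, r3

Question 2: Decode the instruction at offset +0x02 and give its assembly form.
bne #-4

off 0x02: read fc 37 as little → 0x37fc
  op=0x37fc>>11=0x6 ⇒ bne (J)
  imm: (w>>0)&0x7ff=0x7fc (s11→-4) → #-4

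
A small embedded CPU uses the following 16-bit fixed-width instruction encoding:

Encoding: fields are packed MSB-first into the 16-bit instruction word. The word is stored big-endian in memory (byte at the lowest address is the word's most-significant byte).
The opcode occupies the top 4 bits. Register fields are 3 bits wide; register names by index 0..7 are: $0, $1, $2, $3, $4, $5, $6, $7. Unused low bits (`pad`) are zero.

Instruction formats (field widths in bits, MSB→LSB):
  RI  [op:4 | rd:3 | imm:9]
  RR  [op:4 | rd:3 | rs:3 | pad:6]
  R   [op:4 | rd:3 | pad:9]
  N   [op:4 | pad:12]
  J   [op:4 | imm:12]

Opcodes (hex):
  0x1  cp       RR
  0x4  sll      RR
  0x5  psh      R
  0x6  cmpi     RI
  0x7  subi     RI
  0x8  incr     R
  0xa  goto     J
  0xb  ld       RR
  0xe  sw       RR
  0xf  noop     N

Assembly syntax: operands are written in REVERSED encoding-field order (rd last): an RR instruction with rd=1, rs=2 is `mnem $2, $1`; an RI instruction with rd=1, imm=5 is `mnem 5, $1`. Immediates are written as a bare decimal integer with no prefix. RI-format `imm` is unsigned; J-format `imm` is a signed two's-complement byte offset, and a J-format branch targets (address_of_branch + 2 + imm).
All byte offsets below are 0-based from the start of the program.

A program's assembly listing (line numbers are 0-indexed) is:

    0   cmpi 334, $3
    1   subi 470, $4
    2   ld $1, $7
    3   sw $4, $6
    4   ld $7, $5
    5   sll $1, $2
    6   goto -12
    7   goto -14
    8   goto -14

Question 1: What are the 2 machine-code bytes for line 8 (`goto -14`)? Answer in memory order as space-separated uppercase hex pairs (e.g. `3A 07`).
L8: goto op=0xa:4|imm=-14:12 ⇒ 0xaff2 ⇒ big af f2

AF F2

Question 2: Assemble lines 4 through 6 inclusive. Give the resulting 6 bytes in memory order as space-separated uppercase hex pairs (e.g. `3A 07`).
BB C0 44 40 AF F4

4. ld fields op=0xb:4|rd=5:3|rs=7:3|pad=0:6 → word bbc0h → bb c0
5. sll fields op=0x4:4|rd=2:3|rs=1:3|pad=0:6 → word 4440h → 44 40
6. goto fields op=0xa:4|imm=-12:12 → word aff4h → af f4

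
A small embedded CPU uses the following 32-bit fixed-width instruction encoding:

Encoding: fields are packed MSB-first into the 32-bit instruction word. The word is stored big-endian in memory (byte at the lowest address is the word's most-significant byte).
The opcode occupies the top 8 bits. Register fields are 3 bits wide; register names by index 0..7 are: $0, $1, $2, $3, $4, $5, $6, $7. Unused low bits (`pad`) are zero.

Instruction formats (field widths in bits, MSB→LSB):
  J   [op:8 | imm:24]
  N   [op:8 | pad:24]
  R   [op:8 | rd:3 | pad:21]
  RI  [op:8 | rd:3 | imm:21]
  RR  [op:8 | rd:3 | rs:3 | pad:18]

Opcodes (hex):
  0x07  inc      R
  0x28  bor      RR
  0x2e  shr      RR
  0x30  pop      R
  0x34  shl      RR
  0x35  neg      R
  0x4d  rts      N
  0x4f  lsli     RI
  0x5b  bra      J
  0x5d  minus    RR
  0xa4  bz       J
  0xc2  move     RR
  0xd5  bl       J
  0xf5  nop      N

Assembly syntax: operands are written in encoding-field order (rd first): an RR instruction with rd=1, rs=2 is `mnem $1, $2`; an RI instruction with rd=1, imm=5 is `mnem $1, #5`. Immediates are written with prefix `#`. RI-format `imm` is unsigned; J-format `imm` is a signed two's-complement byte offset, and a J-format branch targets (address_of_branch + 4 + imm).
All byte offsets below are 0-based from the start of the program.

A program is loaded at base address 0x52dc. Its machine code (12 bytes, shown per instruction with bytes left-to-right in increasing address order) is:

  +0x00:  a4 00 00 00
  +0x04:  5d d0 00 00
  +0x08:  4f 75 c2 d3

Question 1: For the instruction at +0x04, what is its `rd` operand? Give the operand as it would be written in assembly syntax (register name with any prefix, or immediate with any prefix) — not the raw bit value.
$6

[04] 5d d0 00 00 → 0x5dd00000
  op=0x5dd00000>>24=0x5d ⇒ minus (RR)
  rd: (w>>21)&0x7=0x6 → $6
  rs: (w>>18)&0x7=0x4 → $4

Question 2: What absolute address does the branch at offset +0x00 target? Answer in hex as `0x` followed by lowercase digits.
[00] a4 00 00 00 → 0xa4000000
  opcode bits[31:24]=0xa4: bz/J
  imm@[23:0]=0x0 ⇒ #0
  target = base 0x52dc + off 0x00 + 4 + imm 0 = 0x52e0

0x52e0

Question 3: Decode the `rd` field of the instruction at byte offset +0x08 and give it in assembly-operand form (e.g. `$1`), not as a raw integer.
@+08  big-endian(4f 75 c2 d3) = 0x4f75c2d3
  opcode bits[31:24]=0x4f: lsli/RI
  rd@[23:21]=0x3 ⇒ $3
  imm@[20:0]=0x15c2d3 ⇒ #1426131

$3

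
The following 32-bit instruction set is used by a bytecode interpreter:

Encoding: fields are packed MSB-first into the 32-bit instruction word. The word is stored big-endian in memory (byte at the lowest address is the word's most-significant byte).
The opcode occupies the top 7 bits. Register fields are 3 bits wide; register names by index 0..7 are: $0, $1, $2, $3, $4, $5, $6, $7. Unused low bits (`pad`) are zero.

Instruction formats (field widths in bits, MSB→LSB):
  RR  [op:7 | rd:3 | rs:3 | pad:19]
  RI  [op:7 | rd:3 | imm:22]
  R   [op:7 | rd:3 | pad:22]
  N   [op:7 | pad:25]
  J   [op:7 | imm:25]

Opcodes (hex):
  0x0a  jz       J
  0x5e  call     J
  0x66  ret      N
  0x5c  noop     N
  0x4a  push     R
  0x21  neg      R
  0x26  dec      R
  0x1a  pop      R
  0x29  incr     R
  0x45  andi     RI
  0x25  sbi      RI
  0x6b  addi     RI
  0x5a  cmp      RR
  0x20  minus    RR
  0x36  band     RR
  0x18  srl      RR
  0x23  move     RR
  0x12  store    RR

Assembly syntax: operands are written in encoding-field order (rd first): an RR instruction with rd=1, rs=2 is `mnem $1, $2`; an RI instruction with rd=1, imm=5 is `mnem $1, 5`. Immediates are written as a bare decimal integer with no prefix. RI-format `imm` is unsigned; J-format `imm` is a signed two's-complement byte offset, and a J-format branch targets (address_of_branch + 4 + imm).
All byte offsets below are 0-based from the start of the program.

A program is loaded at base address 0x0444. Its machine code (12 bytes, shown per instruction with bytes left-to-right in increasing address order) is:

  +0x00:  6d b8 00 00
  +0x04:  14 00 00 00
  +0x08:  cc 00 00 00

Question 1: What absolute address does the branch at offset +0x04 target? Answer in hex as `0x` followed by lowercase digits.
[04] 14 00 00 00 → 0x14000000
  opcode bits[31:25]=0xa: jz/J
  [24:0] imm=0 = 0
  target = base 0x0444 + off 0x04 + 4 + imm 0 = 0x044c

0x044c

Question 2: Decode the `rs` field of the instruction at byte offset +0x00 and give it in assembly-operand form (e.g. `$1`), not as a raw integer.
@+00  big-endian(6d b8 00 00) = 0x6db80000
  op=0x6db80000>>25=0x36 ⇒ band (RR)
  rd: (w>>22)&0x7=0x6 → $6
  rs: (w>>19)&0x7=0x7 → $7

$7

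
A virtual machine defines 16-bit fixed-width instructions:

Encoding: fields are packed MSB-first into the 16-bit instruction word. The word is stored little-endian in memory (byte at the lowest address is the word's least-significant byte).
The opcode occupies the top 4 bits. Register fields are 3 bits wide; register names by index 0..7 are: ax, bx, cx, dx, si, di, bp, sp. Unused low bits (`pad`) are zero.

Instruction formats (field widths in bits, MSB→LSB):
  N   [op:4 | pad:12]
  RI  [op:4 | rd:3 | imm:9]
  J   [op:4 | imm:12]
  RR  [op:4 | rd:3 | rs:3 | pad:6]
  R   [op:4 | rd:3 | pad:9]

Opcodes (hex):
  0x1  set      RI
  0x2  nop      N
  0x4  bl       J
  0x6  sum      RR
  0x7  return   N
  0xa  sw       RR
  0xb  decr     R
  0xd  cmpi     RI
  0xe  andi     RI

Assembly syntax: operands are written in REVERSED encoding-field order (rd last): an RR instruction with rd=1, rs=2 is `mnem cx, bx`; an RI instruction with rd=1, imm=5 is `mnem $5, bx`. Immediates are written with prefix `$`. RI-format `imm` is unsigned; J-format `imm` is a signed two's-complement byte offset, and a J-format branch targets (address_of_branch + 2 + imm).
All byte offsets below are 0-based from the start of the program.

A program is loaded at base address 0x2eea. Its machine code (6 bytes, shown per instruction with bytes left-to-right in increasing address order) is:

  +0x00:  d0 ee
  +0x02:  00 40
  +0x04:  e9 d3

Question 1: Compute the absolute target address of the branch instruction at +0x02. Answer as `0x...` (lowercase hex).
0x2eee

@+02  little-endian(00 40) = 0x4000
  opcode bits[15:12]=0x4: bl/J
  imm@[11:0]=0x0 ⇒ $0
  target = base 0x2eea + off 0x02 + 2 + imm 0 = 0x2eee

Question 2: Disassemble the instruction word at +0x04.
cmpi $489, bx

+0x04: e9 d3 ⇒ word 0xd3e9 (little)
  top 4b → 0xd → cmpi [RI]
  rd: (w>>9)&0x7=0x1 → bx
  imm: (w>>0)&0x1ff=0x1e9 → $489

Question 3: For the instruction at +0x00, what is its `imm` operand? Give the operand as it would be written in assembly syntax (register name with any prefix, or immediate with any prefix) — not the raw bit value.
off 0x00: read d0 ee as little → 0xeed0
  opcode bits[15:12]=0xe: andi/RI
  rd: (w>>9)&0x7=0x7 → sp
  imm: (w>>0)&0x1ff=0xd0 → $208

$208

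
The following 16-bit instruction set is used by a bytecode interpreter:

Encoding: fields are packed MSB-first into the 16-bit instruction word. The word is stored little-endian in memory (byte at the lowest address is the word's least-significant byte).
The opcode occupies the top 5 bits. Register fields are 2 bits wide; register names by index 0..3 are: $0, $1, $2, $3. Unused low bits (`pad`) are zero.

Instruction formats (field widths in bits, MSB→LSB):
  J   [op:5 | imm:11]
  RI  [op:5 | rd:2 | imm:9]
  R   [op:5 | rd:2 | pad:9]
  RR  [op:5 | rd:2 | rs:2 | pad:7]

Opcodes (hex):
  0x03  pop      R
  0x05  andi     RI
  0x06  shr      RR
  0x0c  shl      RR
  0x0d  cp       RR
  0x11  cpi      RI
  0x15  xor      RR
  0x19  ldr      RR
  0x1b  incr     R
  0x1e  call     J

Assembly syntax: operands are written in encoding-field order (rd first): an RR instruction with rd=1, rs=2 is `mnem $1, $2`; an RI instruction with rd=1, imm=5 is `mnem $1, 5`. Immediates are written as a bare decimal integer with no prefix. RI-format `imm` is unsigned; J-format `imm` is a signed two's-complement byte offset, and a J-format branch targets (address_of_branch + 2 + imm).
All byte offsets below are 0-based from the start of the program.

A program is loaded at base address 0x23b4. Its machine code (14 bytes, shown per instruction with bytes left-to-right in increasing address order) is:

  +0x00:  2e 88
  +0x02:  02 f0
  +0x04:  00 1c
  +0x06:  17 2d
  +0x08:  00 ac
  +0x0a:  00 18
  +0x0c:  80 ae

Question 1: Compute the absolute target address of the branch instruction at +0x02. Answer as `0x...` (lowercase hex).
off 0x02: read 02 f0 as little → 0xf002
  op=0xf002>>11=0x1e ⇒ call (J)
  imm: (w>>0)&0x7ff=0x2 → 2
  target = base 0x23b4 + off 0x02 + 2 + imm 2 = 0x23ba

0x23ba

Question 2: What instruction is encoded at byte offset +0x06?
+0x06: 17 2d ⇒ word 0x2d17 (little)
  top 5b → 0x5 → andi [RI]
  [10:9] rd=2 = $2
  [8:0] imm=279 = 279

andi $2, 279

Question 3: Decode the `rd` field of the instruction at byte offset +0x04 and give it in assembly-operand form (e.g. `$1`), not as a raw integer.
$2

[04] 00 1c → 0x1c00
  top 5b → 0x3 → pop [R]
  [10:9] rd=2 = $2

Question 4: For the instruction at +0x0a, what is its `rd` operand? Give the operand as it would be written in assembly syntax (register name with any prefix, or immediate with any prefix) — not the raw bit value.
[0a] 00 18 → 0x1800
  top 5b → 0x3 → pop [R]
  rd@[10:9]=0x0 ⇒ $0

$0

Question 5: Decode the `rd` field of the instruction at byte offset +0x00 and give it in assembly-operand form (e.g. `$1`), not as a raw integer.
$0

+0x00: 2e 88 ⇒ word 0x882e (little)
  top 5b → 0x11 → cpi [RI]
  [10:9] rd=0 = $0
  [8:0] imm=46 = 46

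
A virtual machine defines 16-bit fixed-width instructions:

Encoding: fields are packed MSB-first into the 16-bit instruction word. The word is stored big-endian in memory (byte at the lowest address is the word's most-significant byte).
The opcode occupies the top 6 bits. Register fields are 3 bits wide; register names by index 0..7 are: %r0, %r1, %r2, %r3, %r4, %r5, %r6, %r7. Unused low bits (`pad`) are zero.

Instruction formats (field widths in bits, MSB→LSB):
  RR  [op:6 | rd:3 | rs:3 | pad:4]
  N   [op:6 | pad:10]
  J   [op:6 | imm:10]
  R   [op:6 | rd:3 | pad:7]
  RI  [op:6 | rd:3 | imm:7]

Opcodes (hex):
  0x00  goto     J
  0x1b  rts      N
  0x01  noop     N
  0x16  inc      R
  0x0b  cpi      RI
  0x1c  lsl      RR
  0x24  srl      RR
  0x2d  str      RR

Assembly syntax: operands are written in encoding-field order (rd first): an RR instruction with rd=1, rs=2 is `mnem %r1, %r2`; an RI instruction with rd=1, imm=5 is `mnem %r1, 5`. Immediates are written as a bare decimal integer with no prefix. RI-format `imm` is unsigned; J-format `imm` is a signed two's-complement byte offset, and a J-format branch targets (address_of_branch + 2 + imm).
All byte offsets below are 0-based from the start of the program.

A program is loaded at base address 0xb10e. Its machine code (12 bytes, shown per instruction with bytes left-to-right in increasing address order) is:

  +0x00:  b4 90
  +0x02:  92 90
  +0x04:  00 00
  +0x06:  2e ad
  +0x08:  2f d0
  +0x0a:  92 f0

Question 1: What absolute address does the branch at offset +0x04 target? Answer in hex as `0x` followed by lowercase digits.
+0x04: 00 00 ⇒ word 0x0000 (big)
  top 6b → 0x0 → goto [J]
  imm@[9:0]=0x0 ⇒ 0
  target = base 0xb10e + off 0x04 + 2 + imm 0 = 0xb114

0xb114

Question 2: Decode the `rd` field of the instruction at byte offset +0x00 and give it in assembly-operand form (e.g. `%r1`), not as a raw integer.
@+00  big-endian(b4 90) = 0xb490
  op=0xb490>>10=0x2d ⇒ str (RR)
  rd@[9:7]=0x1 ⇒ %r1
  rs@[6:4]=0x1 ⇒ %r1

%r1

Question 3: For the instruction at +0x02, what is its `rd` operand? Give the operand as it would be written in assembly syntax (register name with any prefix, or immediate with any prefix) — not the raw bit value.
off 0x02: read 92 90 as big → 0x9290
  op=0x9290>>10=0x24 ⇒ srl (RR)
  rd: (w>>7)&0x7=0x5 → %r5
  rs: (w>>4)&0x7=0x1 → %r1

%r5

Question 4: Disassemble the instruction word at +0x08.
off 0x08: read 2f d0 as big → 0x2fd0
  opcode bits[15:10]=0xb: cpi/RI
  [9:7] rd=7 = %r7
  [6:0] imm=80 = 80

cpi %r7, 80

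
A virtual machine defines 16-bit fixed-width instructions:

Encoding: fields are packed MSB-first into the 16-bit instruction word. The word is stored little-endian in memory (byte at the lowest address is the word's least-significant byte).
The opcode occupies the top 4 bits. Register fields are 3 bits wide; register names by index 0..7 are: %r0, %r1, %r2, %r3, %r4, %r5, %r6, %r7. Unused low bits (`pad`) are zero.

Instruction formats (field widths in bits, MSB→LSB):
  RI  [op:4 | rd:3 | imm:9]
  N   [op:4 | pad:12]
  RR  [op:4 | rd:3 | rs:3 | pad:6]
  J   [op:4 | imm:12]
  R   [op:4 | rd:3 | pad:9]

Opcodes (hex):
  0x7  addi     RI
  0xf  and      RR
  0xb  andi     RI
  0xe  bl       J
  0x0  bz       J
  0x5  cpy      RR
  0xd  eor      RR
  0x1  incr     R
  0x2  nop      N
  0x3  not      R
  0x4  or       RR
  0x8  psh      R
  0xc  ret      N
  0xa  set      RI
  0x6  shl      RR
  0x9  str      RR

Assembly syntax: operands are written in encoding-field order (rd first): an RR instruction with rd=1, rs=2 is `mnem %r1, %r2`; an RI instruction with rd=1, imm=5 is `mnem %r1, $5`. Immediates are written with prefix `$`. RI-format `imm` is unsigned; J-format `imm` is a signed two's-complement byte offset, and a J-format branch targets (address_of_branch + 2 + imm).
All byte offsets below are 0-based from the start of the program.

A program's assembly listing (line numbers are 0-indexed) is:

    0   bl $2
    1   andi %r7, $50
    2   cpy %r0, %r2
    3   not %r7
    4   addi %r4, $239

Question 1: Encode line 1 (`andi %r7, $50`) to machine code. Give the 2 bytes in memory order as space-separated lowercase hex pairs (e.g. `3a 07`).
line 1 (andi): pack op=0xb:4|rd=7:3|imm=50:9 = 0xbe32; little→ 32 be

32 be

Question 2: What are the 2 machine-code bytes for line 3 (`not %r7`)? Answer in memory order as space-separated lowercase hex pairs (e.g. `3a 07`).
3. not fields op=0x3:4|rd=7:3|pad=0:9 → word 3e00h → 00 3e

00 3e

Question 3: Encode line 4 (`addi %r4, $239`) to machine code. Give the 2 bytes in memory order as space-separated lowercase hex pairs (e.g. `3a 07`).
L4: addi op=0x7:4|rd=4:3|imm=239:9 ⇒ 0x78ef ⇒ little ef 78

ef 78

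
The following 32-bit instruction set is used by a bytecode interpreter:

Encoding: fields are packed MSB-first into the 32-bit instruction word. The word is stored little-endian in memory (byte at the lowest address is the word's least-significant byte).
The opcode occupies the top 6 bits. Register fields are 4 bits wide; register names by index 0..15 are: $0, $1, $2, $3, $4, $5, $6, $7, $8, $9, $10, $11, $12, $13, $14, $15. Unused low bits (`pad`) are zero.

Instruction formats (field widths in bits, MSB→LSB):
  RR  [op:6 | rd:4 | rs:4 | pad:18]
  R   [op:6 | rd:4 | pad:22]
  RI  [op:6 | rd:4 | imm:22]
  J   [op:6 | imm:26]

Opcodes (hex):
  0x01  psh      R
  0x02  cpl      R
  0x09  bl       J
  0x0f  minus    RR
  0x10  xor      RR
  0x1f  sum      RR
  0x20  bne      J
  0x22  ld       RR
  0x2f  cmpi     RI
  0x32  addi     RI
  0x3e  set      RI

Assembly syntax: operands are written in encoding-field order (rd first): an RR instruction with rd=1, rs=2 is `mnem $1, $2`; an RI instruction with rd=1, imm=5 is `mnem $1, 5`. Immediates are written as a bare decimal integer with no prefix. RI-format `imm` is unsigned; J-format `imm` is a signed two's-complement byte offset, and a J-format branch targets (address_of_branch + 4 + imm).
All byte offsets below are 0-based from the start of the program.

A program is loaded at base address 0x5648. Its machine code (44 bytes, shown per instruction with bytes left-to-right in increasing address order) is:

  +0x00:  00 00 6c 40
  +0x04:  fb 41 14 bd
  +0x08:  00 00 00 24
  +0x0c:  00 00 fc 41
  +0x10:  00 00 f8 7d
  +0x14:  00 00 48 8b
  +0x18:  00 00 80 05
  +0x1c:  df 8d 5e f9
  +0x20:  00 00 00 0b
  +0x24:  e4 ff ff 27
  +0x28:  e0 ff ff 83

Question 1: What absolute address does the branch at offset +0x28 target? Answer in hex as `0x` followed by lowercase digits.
0x5654

[28] e0 ff ff 83 → 0x83ffffe0
  opcode bits[31:26]=0x20: bne/J
  imm@[25:0]=0x3ffffe0 (s26→-32) ⇒ -32
  target = base 0x5648 + off 0x28 + 4 + imm -32 = 0x5654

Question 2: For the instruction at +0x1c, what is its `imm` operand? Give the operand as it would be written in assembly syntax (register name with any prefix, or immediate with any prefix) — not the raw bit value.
2002399

[1c] df 8d 5e f9 → 0xf95e8ddf
  top 6b → 0x3e → set [RI]
  rd@[25:22]=0x5 ⇒ $5
  imm@[21:0]=0x1e8ddf ⇒ 2002399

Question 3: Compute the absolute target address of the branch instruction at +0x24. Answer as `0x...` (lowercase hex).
0x5654

+0x24: e4 ff ff 27 ⇒ word 0x27ffffe4 (little)
  top 6b → 0x9 → bl [J]
  imm: (w>>0)&0x3ffffff=0x3ffffe4 (s26→-28) → -28
  target = base 0x5648 + off 0x24 + 4 + imm -28 = 0x5654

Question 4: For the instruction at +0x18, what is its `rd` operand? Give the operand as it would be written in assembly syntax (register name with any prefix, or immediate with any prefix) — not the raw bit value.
off 0x18: read 00 00 80 05 as little → 0x05800000
  op=0x05800000>>26=0x1 ⇒ psh (R)
  rd@[25:22]=0x6 ⇒ $6

$6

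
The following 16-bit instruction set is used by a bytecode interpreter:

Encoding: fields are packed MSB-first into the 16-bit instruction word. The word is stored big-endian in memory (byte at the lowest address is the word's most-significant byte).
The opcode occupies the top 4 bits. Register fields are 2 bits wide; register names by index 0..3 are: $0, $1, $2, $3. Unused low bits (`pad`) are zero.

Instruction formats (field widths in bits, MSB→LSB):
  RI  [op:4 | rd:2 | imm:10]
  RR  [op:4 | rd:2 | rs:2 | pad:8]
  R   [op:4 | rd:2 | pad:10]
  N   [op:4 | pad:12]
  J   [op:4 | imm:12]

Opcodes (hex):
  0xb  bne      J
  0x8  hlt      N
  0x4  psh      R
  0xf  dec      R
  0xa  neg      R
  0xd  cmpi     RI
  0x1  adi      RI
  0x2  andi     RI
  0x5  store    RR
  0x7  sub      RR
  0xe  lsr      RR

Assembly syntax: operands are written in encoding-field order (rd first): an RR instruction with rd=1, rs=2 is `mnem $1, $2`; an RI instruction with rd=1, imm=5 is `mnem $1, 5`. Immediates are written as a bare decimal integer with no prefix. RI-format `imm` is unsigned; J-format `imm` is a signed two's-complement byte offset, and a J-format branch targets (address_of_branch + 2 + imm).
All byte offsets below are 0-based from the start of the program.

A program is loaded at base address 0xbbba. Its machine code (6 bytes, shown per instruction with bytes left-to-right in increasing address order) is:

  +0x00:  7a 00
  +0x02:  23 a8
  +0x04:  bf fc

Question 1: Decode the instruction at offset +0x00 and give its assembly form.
sub $2, $2

+0x00: 7a 00 ⇒ word 0x7a00 (big)
  opcode bits[15:12]=0x7: sub/RR
  rd: (w>>10)&0x3=0x2 → $2
  rs: (w>>8)&0x3=0x2 → $2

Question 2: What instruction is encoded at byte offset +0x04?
bne -4

+0x04: bf fc ⇒ word 0xbffc (big)
  top 4b → 0xb → bne [J]
  imm@[11:0]=0xffc (s12→-4) ⇒ -4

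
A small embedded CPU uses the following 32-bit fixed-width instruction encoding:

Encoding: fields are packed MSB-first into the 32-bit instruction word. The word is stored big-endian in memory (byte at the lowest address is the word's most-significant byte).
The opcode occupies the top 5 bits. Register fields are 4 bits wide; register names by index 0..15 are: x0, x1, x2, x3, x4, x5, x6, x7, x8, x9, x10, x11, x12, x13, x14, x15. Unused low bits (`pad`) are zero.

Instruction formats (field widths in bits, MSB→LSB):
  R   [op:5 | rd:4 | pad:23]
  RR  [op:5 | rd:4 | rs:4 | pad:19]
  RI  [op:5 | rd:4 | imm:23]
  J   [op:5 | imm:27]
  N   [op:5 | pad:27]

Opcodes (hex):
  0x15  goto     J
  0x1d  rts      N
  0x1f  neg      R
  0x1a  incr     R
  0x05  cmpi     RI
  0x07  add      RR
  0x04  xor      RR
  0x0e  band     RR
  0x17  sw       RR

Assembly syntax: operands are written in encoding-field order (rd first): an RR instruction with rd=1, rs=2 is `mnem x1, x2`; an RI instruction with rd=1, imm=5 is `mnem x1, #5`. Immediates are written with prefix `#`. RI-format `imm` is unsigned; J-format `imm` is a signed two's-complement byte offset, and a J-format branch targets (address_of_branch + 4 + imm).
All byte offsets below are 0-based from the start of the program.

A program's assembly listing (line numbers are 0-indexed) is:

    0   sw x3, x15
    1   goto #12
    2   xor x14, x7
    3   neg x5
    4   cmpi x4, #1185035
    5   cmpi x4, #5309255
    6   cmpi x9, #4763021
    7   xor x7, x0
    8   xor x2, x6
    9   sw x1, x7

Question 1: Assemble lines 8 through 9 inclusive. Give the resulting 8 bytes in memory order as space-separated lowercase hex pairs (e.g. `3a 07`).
21 30 00 00 b8 b8 00 00

8. xor fields op=0x4:5|rd=2:4|rs=6:4|pad=0:19 → word 21300000h → 21 30 00 00
9. sw fields op=0x17:5|rd=1:4|rs=7:4|pad=0:19 → word b8b80000h → b8 b8 00 00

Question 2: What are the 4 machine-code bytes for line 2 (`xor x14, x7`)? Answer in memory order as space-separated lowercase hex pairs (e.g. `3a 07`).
27 38 00 00

2. xor fields op=0x4:5|rd=14:4|rs=7:4|pad=0:19 → word 27380000h → 27 38 00 00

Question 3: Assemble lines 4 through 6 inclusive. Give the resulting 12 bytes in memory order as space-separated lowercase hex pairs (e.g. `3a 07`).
4. cmpi fields op=0x5:5|rd=4:4|imm=1185035:23 → word 2a12150bh → 2a 12 15 0b
5. cmpi fields op=0x5:5|rd=4:4|imm=5309255:23 → word 2a510347h → 2a 51 03 47
6. cmpi fields op=0x5:5|rd=9:4|imm=4763021:23 → word 2cc8ad8dh → 2c c8 ad 8d

2a 12 15 0b 2a 51 03 47 2c c8 ad 8d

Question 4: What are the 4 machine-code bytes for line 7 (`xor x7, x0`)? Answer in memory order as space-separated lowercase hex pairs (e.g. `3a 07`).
23 80 00 00

L7: xor op=0x4:5|rd=7:4|rs=0:4|pad=0:19 ⇒ 0x23800000 ⇒ big 23 80 00 00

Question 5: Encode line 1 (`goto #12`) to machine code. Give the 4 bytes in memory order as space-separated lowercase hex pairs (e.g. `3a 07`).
a8 00 00 0c

1. goto fields op=0x15:5|imm=12:27 → word a800000ch → a8 00 00 0c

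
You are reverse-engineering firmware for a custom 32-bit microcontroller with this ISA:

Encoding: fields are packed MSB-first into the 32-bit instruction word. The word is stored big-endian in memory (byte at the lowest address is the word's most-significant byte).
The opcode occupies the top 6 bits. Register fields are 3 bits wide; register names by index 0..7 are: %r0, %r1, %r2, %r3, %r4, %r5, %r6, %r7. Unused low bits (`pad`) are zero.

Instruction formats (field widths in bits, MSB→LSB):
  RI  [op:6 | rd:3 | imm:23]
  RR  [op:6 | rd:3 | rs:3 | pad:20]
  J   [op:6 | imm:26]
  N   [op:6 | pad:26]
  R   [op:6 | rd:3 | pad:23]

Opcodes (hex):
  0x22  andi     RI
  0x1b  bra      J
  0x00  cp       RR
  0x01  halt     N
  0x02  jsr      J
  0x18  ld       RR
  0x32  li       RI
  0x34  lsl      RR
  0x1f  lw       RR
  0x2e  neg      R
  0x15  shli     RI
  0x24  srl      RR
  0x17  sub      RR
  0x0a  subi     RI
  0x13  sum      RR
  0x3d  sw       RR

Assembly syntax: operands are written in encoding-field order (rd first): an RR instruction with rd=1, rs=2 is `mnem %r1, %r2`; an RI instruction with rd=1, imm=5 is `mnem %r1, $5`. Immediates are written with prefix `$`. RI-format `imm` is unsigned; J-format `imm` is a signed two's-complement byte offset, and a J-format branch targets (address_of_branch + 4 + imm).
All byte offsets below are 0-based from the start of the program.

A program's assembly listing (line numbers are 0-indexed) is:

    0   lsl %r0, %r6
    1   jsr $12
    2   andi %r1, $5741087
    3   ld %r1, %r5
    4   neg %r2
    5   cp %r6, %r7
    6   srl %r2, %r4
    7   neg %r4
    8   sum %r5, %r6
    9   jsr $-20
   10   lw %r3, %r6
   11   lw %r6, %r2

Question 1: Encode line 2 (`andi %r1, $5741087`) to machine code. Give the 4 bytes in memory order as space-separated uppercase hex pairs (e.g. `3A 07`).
L2: andi op=0x22:6|rd=1:3|imm=5741087:23 ⇒ 0x88d79a1f ⇒ big 88 d7 9a 1f

88 D7 9A 1F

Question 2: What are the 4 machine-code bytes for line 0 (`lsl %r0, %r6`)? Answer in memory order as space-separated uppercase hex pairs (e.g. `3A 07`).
D0 60 00 00

line 0 (lsl): pack op=0x34:6|rd=0:3|rs=6:3|pad=0:20 = 0xd0600000; big→ d0 60 00 00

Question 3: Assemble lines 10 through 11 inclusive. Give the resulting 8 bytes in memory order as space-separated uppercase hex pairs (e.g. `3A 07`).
L10: lw op=0x1f:6|rd=3:3|rs=6:3|pad=0:20 ⇒ 0x7de00000 ⇒ big 7d e0 00 00
L11: lw op=0x1f:6|rd=6:3|rs=2:3|pad=0:20 ⇒ 0x7f200000 ⇒ big 7f 20 00 00

7D E0 00 00 7F 20 00 00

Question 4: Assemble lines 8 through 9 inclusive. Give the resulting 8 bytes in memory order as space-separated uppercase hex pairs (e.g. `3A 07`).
4E E0 00 00 0B FF FF EC

8. sum fields op=0x13:6|rd=5:3|rs=6:3|pad=0:20 → word 4ee00000h → 4e e0 00 00
9. jsr fields op=0x2:6|imm=-20:26 → word 0bffffech → 0b ff ff ec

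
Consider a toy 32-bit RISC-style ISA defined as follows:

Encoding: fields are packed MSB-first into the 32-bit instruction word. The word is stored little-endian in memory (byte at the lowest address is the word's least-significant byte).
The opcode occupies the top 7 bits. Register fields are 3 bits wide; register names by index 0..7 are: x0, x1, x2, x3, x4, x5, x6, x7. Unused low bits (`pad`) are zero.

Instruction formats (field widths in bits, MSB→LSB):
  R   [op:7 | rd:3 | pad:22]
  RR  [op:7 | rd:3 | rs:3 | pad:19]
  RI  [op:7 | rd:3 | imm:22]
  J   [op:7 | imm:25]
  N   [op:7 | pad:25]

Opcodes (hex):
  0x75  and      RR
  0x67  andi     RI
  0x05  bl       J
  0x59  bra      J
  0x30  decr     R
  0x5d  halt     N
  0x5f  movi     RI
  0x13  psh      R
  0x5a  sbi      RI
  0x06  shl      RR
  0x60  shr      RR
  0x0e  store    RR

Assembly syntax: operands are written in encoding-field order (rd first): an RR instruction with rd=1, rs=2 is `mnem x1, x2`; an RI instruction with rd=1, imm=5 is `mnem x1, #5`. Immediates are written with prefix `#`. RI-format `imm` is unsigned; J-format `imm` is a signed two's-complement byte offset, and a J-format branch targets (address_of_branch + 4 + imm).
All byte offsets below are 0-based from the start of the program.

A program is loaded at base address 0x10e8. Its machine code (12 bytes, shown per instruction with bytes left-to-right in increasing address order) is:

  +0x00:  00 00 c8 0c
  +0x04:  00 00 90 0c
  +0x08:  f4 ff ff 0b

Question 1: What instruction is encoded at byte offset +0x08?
bl #-12

+0x08: f4 ff ff 0b ⇒ word 0x0bfffff4 (little)
  op=0x0bfffff4>>25=0x5 ⇒ bl (J)
  imm: (w>>0)&0x1ffffff=0x1fffff4 (s25→-12) → #-12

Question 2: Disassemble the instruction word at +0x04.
shl x2, x2

[04] 00 00 90 0c → 0x0c900000
  opcode bits[31:25]=0x6: shl/RR
  [24:22] rd=2 = x2
  [21:19] rs=2 = x2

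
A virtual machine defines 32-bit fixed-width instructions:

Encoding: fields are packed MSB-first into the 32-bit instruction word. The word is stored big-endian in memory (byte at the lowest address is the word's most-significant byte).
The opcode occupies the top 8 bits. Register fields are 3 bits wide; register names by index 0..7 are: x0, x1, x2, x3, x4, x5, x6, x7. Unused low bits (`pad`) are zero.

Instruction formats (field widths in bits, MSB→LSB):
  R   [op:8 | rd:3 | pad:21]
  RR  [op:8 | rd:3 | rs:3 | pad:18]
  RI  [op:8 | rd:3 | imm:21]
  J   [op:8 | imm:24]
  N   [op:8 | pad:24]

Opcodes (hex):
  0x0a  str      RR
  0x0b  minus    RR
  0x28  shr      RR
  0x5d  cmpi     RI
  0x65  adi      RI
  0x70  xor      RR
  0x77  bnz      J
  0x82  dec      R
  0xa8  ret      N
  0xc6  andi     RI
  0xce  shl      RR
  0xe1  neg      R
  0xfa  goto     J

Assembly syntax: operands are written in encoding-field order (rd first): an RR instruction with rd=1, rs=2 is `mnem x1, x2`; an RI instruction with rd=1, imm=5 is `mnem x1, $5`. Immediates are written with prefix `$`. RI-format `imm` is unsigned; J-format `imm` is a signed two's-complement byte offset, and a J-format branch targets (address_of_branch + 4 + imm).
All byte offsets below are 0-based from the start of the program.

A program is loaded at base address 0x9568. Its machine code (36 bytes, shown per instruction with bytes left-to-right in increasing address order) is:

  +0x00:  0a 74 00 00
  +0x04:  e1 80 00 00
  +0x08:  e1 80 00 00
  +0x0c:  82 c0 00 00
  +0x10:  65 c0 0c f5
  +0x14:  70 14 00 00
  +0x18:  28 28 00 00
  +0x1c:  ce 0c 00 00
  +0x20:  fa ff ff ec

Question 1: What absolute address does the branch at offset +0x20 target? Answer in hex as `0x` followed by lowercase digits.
+0x20: fa ff ff ec ⇒ word 0xfaffffec (big)
  opcode bits[31:24]=0xfa: goto/J
  imm@[23:0]=0xffffec (s24→-20) ⇒ $-20
  target = base 0x9568 + off 0x20 + 4 + imm -20 = 0x9578

0x9578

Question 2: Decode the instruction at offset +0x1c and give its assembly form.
+0x1c: ce 0c 00 00 ⇒ word 0xce0c0000 (big)
  opcode bits[31:24]=0xce: shl/RR
  [23:21] rd=0 = x0
  [20:18] rs=3 = x3

shl x0, x3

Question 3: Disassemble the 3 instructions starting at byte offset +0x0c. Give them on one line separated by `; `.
off 0x0c: read 82 c0 00 00 as big → 0x82c00000
  op=0x82c00000>>24=0x82 ⇒ dec (R)
  rd: (w>>21)&0x7=0x6 → x6
off 0x10: read 65 c0 0c f5 as big → 0x65c00cf5
  op=0x65c00cf5>>24=0x65 ⇒ adi (RI)
  rd: (w>>21)&0x7=0x6 → x6
  imm: (w>>0)&0x1fffff=0xcf5 → $3317
off 0x14: read 70 14 00 00 as big → 0x70140000
  op=0x70140000>>24=0x70 ⇒ xor (RR)
  rd: (w>>21)&0x7=0x0 → x0
  rs: (w>>18)&0x7=0x5 → x5

dec x6; adi x6, $3317; xor x0, x5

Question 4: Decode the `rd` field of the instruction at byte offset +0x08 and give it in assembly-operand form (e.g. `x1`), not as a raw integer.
@+08  big-endian(e1 80 00 00) = 0xe1800000
  op=0xe1800000>>24=0xe1 ⇒ neg (R)
  rd: (w>>21)&0x7=0x4 → x4

x4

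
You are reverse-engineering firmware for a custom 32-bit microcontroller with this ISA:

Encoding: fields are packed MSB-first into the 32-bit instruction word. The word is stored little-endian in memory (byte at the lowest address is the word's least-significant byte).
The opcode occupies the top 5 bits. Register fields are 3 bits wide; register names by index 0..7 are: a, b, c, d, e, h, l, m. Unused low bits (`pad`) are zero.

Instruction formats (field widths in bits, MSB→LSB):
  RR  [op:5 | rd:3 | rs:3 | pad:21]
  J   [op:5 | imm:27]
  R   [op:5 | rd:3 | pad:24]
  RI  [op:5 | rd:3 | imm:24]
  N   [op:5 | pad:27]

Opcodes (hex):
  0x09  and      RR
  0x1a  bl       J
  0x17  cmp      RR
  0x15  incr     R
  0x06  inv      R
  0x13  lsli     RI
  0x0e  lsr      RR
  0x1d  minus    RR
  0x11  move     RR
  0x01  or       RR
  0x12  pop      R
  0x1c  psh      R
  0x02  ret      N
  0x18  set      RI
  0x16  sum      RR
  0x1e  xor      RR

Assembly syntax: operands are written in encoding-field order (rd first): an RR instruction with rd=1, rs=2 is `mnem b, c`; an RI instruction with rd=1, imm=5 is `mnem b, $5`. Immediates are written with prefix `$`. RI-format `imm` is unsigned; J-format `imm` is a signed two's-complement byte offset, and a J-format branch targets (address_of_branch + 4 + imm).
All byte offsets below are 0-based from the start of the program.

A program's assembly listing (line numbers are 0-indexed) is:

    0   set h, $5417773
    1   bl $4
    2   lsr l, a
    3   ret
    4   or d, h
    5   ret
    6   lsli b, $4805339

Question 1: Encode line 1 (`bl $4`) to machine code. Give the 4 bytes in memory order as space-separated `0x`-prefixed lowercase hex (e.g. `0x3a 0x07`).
0x04 0x00 0x00 0xd0

1. bl fields op=0x1a:5|imm=4:27 → word d0000004h → 04 00 00 d0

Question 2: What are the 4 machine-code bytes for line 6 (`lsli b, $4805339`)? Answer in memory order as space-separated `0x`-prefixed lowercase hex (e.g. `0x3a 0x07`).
6. lsli fields op=0x13:5|rd=1:3|imm=4805339:24 → word 994952dbh → db 52 49 99

0xdb 0x52 0x49 0x99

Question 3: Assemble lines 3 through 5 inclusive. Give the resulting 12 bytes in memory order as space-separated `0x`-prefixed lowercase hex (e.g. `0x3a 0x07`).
0x00 0x00 0x00 0x10 0x00 0x00 0xa0 0x0b 0x00 0x00 0x00 0x10

line 3 (ret): pack op=0x2:5|pad=0:27 = 0x10000000; little→ 00 00 00 10
line 4 (or): pack op=0x1:5|rd=3:3|rs=5:3|pad=0:21 = 0x0ba00000; little→ 00 00 a0 0b
line 5 (ret): pack op=0x2:5|pad=0:27 = 0x10000000; little→ 00 00 00 10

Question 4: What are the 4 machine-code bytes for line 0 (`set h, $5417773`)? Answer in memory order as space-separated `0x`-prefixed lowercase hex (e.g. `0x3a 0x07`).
0. set fields op=0x18:5|rd=5:3|imm=5417773:24 → word c552ab2dh → 2d ab 52 c5

0x2d 0xab 0x52 0xc5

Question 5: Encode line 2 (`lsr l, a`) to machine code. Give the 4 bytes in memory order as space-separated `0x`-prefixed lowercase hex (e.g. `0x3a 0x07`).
line 2 (lsr): pack op=0xe:5|rd=6:3|rs=0:3|pad=0:21 = 0x76000000; little→ 00 00 00 76

0x00 0x00 0x00 0x76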